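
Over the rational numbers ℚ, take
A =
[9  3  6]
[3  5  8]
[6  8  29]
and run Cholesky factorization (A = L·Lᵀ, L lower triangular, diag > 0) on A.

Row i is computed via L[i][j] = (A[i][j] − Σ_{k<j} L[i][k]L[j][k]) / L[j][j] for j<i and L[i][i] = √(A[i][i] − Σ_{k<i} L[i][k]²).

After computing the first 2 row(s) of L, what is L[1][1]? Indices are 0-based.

L[1][1] = 2

Step 1: L[0][0] = √(9) = 3.
  L[1][0] = (3) / L[0][0] = 1.
Step 2: L[1][1] = √(4) = 2.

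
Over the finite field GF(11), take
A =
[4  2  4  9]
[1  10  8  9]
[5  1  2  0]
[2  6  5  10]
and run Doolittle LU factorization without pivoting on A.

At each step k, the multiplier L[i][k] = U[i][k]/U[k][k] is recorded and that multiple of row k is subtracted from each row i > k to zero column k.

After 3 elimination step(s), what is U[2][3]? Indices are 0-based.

U[2][3] = 4

Step 1: pivot at (0,0) is 4.
  row1 ← row1 − (3)·row0  ⇒  L[1][0]=3, U row1=(0, 4, 7, 4)
  row2 ← row2 − (4)·row0  ⇒  L[2][0]=4, U row2=(0, 4, 8, 8)
  row3 ← row3 − (6)·row0  ⇒  L[3][0]=6, U row3=(0, 5, 3, 0)
Step 2: pivot at (1,1) is 4.
  row2 ← row2 − (1)·row1  ⇒  L[2][1]=1, U row2=(0, 0, 1, 4)
  row3 ← row3 − (4)·row1  ⇒  L[3][1]=4, U row3=(0, 0, 8, 6)
Step 3: pivot at (2,2) is 1.
  row3 ← row3 − (8)·row2  ⇒  L[3][2]=8, U row3=(0, 0, 0, 7)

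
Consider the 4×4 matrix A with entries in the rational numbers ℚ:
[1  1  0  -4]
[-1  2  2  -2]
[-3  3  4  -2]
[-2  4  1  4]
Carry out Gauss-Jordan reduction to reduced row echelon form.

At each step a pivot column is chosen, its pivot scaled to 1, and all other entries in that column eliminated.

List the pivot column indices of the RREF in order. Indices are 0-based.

pivot columns: 0, 1, 2, 3

step 1: normalize row 0 (÷1) = (1, 1, 0, -4)
  row 1: subtract -1×row0 = (0, 3, 2, -6)
  row 2: subtract -3×row0 = (0, 6, 4, -14)
  row 3: subtract -2×row0 = (0, 6, 1, -4)
step 2: normalize row 1 (÷3) = (0, 1, 2/3, -2)
  row 0: subtract 1×row1 = (1, 0, -2/3, -2)
  row 2: subtract 6×row1 = (0, 0, 0, -2)
  row 3: subtract 6×row1 = (0, 0, -3, 8)
step 3: exchange rows 2,3
step 3: normalize row 2 (÷-3) = (0, 0, 1, -8/3)
  row 0: subtract -2/3×row2 = (1, 0, 0, -34/9)
  row 1: subtract 2/3×row2 = (0, 1, 0, -2/9)
step 4: normalize row 3 (÷-2) = (0, 0, 0, 1)
  row 0: subtract -34/9×row3 = (1, 0, 0, 0)
  row 1: subtract -2/9×row3 = (0, 1, 0, 0)
  row 2: subtract -8/3×row3 = (0, 0, 1, 0)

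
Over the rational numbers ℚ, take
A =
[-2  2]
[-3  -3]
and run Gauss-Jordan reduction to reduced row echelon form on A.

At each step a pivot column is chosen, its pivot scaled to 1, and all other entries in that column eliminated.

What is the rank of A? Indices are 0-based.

rank = 2

pivot(0,0)=-2: scale R0 → (1, -1)
  clear (1,0): R1 −= (-3)R0 → (0, -6)
pivot(1,1)=-6: scale R1 → (0, 1)
  clear (0,1): R0 −= (-1)R1 → (1, 0)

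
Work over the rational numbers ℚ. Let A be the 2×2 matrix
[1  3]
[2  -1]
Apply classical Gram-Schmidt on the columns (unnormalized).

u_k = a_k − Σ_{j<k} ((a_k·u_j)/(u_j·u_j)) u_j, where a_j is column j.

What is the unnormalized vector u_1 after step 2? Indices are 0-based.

Step 1: u_0 = a_0 = (1, 2).
Step 2: u_1 = a_1 − (1/5)·u_0 = (14/5, -7/5).

u_1 = (14/5, -7/5)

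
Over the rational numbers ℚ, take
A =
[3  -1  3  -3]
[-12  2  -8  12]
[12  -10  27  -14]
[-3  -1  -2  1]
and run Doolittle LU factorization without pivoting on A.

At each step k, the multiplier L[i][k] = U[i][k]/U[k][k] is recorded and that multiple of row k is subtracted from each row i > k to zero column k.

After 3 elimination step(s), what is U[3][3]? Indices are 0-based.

U[3][3] = -4

Step 1: pivot at (0,0) is 3.
  row1 ← row1 − (-4)·row0  ⇒  L[1][0]=-4, U row1=(0, -2, 4, 0)
  row2 ← row2 − (4)·row0  ⇒  L[2][0]=4, U row2=(0, -6, 15, -2)
  row3 ← row3 − (-1)·row0  ⇒  L[3][0]=-1, U row3=(0, -2, 1, -2)
Step 2: pivot at (1,1) is -2.
  row2 ← row2 − (3)·row1  ⇒  L[2][1]=3, U row2=(0, 0, 3, -2)
  row3 ← row3 − (1)·row1  ⇒  L[3][1]=1, U row3=(0, 0, -3, -2)
Step 3: pivot at (2,2) is 3.
  row3 ← row3 − (-1)·row2  ⇒  L[3][2]=-1, U row3=(0, 0, 0, -4)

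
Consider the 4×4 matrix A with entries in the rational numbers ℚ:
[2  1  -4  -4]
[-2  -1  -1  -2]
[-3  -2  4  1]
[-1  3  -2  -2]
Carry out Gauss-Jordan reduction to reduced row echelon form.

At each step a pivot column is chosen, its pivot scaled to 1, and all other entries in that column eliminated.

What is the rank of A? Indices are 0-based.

rank = 4

step 1: normalize row 0 (÷2) = (1, 1/2, -2, -2)
  row 1: subtract -2×row0 = (0, 0, -5, -6)
  row 2: subtract -3×row0 = (0, -1/2, -2, -5)
  row 3: subtract -1×row0 = (0, 7/2, -4, -4)
step 2: exchange rows 1,2
step 2: normalize row 1 (÷-1/2) = (0, 1, 4, 10)
  row 0: subtract 1/2×row1 = (1, 0, -4, -7)
  row 3: subtract 7/2×row1 = (0, 0, -18, -39)
step 3: normalize row 2 (÷-5) = (0, 0, 1, 6/5)
  row 0: subtract -4×row2 = (1, 0, 0, -11/5)
  row 1: subtract 4×row2 = (0, 1, 0, 26/5)
  row 3: subtract -18×row2 = (0, 0, 0, -87/5)
step 4: normalize row 3 (÷-87/5) = (0, 0, 0, 1)
  row 0: subtract -11/5×row3 = (1, 0, 0, 0)
  row 1: subtract 26/5×row3 = (0, 1, 0, 0)
  row 2: subtract 6/5×row3 = (0, 0, 1, 0)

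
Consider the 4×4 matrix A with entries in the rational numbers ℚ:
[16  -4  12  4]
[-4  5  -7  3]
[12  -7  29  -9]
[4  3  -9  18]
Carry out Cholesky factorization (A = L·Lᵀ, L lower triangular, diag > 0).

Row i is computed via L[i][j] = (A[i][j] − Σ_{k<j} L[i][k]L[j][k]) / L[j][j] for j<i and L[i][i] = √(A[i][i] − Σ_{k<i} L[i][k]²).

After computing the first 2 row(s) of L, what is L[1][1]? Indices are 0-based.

Step 1: L[0][0] = √(16) = 4.
  L[1][0] = (-4) / L[0][0] = -1.
Step 2: L[1][1] = √(4) = 2.

L[1][1] = 2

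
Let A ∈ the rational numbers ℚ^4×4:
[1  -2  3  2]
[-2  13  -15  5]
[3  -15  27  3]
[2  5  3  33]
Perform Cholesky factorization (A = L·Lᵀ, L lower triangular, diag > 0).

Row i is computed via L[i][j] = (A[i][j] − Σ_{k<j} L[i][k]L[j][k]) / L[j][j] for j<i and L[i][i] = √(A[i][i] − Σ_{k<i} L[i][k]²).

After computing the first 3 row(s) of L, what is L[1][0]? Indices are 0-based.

L[1][0] = -2

Step 1: L[0][0] = √(1) = 1.
  L[1][0] = (-2) / L[0][0] = -2.
Step 2: L[1][1] = √(9) = 3.
  L[2][0] = (3) / L[0][0] = 3.
  L[2][1] = (-9) / L[1][1] = -3.
Step 3: L[2][2] = √(9) = 3.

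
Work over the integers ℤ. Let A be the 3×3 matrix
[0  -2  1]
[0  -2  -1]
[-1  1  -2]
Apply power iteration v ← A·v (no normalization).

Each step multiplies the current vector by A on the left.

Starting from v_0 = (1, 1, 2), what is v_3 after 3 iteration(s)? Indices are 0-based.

v_3 = (-20, -28, 0)

v_0 = (1, 1, 2).
v_1 = A·v_0 = (0, -4, -4).
v_2 = A·v_1 = (4, 12, 4).
v_3 = A·v_2 = (-20, -28, 0).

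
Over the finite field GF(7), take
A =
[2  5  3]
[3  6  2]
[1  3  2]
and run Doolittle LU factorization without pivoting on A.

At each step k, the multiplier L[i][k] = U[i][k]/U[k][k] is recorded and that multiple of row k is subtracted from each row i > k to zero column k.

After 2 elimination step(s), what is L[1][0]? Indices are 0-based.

[col 0] pivot 2
  R1 -= 5*R0 → (0, 2, 1)  (L[1][0] := 5)
  R2 -= 4*R0 → (0, 4, 4)  (L[2][0] := 4)
[col 1] pivot 2
  R2 -= 2*R1 → (0, 0, 2)  (L[2][1] := 2)

L[1][0] = 5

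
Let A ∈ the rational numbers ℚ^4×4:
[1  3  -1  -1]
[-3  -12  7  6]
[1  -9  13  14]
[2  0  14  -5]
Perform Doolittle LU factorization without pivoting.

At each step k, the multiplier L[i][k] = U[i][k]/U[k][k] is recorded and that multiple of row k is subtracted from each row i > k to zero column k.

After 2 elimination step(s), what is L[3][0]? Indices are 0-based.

Step 1: pivot at (0,0) is 1.
  row1 ← row1 − (-3)·row0  ⇒  L[1][0]=-3, U row1=(0, -3, 4, 3)
  row2 ← row2 − (1)·row0  ⇒  L[2][0]=1, U row2=(0, -12, 14, 15)
  row3 ← row3 − (2)·row0  ⇒  L[3][0]=2, U row3=(0, -6, 16, -3)
Step 2: pivot at (1,1) is -3.
  row2 ← row2 − (4)·row1  ⇒  L[2][1]=4, U row2=(0, 0, -2, 3)
  row3 ← row3 − (2)·row1  ⇒  L[3][1]=2, U row3=(0, 0, 8, -9)

L[3][0] = 2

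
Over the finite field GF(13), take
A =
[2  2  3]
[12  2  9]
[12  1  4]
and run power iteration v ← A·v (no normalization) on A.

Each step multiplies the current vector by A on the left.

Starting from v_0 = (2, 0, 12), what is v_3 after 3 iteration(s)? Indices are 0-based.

v_0 = (2, 0, 12).
v_1 = A·v_0 = (1, 2, 7).
v_2 = A·v_1 = (1, 1, 3).
v_3 = A·v_2 = (0, 2, 12).

v_3 = (0, 2, 12)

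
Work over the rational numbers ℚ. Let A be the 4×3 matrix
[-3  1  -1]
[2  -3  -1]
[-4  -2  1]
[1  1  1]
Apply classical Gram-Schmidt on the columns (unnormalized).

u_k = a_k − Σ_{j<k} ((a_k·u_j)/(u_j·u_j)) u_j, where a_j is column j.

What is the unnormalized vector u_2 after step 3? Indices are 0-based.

Step 1: u_0 = a_0 = (-3, 2, -4, 1).
Step 2: u_1 = a_1 − (0)·u_0 = (1, -3, -2, 1).
Step 3: u_2 = a_2 − (-1/15)·u_0 − (1/15)·u_1 = (-19/15, -2/3, 13/15, 1).

u_2 = (-19/15, -2/3, 13/15, 1)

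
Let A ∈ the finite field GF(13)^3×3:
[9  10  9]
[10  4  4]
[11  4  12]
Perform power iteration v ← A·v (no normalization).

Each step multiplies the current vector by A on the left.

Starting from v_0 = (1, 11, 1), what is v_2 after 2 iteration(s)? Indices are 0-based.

v_0 = (1, 11, 1).
v_1 = A·v_0 = (11, 6, 2).
v_2 = A·v_1 = (8, 12, 0).

v_2 = (8, 12, 0)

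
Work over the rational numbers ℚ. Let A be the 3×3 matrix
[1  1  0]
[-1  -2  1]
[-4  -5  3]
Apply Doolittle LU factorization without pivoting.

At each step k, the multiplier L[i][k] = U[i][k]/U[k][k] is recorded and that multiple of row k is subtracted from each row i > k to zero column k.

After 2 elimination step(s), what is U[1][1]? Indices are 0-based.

U[1][1] = -1

k=0: U[0][0]=1
  eliminate (1,0): mult=-1, new row 1: (0, -1, 1); set L[1][0]=-1
  eliminate (2,0): mult=-4, new row 2: (0, -1, 3); set L[2][0]=-4
k=1: U[1][1]=-1
  eliminate (2,1): mult=1, new row 2: (0, 0, 2); set L[2][1]=1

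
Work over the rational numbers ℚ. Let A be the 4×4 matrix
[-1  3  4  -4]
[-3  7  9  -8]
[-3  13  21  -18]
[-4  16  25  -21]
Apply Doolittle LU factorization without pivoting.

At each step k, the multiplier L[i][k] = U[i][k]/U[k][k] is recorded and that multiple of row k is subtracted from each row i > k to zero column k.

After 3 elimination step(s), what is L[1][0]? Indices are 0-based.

L[1][0] = 3

[col 0] pivot -1
  R1 -= 3*R0 → (0, -2, -3, 4)  (L[1][0] := 3)
  R2 -= 3*R0 → (0, 4, 9, -6)  (L[2][0] := 3)
  R3 -= 4*R0 → (0, 4, 9, -5)  (L[3][0] := 4)
[col 1] pivot -2
  R2 -= -2*R1 → (0, 0, 3, 2)  (L[2][1] := -2)
  R3 -= -2*R1 → (0, 0, 3, 3)  (L[3][1] := -2)
[col 2] pivot 3
  R3 -= 1*R2 → (0, 0, 0, 1)  (L[3][2] := 1)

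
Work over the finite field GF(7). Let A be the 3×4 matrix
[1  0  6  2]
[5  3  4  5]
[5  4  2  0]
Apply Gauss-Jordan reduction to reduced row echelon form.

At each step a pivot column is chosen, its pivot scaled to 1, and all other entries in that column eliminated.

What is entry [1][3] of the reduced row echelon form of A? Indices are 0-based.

step 1: normalize row 0 (÷1) = (1, 0, 6, 2)
  row 1: subtract 5×row0 = (0, 3, 2, 2)
  row 2: subtract 5×row0 = (0, 4, 0, 4)
step 2: normalize row 1 (÷3) = (0, 1, 3, 3)
  row 2: subtract 4×row1 = (0, 0, 2, 6)
step 3: normalize row 2 (÷2) = (0, 0, 1, 3)
  row 0: subtract 6×row2 = (1, 0, 0, 5)
  row 1: subtract 3×row2 = (0, 1, 0, 1)

M[1][3] = 1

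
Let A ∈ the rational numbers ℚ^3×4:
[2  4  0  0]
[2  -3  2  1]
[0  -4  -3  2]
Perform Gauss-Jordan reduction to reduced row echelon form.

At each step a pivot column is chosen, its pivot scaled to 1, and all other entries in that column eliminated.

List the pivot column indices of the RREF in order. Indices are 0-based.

pivot columns: 0, 1, 2

step 1: normalize row 0 (÷2) = (1, 2, 0, 0)
  row 1: subtract 2×row0 = (0, -7, 2, 1)
step 2: normalize row 1 (÷-7) = (0, 1, -2/7, -1/7)
  row 0: subtract 2×row1 = (1, 0, 4/7, 2/7)
  row 2: subtract -4×row1 = (0, 0, -29/7, 10/7)
step 3: normalize row 2 (÷-29/7) = (0, 0, 1, -10/29)
  row 0: subtract 4/7×row2 = (1, 0, 0, 14/29)
  row 1: subtract -2/7×row2 = (0, 1, 0, -7/29)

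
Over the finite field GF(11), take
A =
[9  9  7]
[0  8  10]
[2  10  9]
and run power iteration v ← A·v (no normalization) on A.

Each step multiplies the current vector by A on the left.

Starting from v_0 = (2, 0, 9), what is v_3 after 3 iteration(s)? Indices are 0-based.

v_0 = (2, 0, 9).
v_1 = A·v_0 = (4, 2, 8).
v_2 = A·v_1 = (0, 8, 1).
v_3 = A·v_2 = (2, 8, 1).

v_3 = (2, 8, 1)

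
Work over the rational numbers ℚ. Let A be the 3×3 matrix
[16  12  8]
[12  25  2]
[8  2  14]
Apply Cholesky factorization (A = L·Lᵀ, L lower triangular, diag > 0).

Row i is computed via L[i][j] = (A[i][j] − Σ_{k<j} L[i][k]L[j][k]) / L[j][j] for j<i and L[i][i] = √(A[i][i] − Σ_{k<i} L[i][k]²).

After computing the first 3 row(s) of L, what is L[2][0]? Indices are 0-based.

Step 1: L[0][0] = √(16) = 4.
  L[1][0] = (12) / L[0][0] = 3.
Step 2: L[1][1] = √(16) = 4.
  L[2][0] = (8) / L[0][0] = 2.
  L[2][1] = (-4) / L[1][1] = -1.
Step 3: L[2][2] = √(9) = 3.

L[2][0] = 2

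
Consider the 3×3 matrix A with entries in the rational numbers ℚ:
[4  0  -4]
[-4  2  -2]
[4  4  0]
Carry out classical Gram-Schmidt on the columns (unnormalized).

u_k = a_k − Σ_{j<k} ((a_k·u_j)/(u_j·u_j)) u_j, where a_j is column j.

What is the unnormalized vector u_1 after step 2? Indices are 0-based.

Step 1: u_0 = a_0 = (4, -4, 4).
Step 2: u_1 = a_1 − (1/6)·u_0 = (-2/3, 8/3, 10/3).

u_1 = (-2/3, 8/3, 10/3)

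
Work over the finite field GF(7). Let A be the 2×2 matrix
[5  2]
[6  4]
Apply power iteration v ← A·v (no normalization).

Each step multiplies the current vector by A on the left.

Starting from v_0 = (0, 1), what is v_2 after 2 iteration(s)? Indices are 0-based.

v_2 = (4, 0)

v_0 = (0, 1).
v_1 = A·v_0 = (2, 4).
v_2 = A·v_1 = (4, 0).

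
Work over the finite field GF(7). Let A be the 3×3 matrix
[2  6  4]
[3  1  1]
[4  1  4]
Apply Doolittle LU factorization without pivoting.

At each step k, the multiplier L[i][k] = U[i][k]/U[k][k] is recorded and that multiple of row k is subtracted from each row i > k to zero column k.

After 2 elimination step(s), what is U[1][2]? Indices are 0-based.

k=0: U[0][0]=2
  eliminate (1,0): mult=5, new row 1: (0, 6, 2); set L[1][0]=5
  eliminate (2,0): mult=2, new row 2: (0, 3, 3); set L[2][0]=2
k=1: U[1][1]=6
  eliminate (2,1): mult=4, new row 2: (0, 0, 2); set L[2][1]=4

U[1][2] = 2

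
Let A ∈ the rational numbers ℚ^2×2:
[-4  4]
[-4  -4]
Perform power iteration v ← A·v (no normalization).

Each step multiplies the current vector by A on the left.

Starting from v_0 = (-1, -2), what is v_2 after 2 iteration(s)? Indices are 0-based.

v_0 = (-1, -2).
v_1 = A·v_0 = (-4, 12).
v_2 = A·v_1 = (64, -32).

v_2 = (64, -32)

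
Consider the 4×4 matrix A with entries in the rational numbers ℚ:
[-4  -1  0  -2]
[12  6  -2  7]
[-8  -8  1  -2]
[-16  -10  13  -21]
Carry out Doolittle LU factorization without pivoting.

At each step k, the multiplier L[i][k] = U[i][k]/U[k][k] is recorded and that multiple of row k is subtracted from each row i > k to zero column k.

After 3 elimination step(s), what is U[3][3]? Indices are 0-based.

[col 0] pivot -4
  R1 -= -3*R0 → (0, 3, -2, 1)  (L[1][0] := -3)
  R2 -= 2*R0 → (0, -6, 1, 2)  (L[2][0] := 2)
  R3 -= 4*R0 → (0, -6, 13, -13)  (L[3][0] := 4)
[col 1] pivot 3
  R2 -= -2*R1 → (0, 0, -3, 4)  (L[2][1] := -2)
  R3 -= -2*R1 → (0, 0, 9, -11)  (L[3][1] := -2)
[col 2] pivot -3
  R3 -= -3*R2 → (0, 0, 0, 1)  (L[3][2] := -3)

U[3][3] = 1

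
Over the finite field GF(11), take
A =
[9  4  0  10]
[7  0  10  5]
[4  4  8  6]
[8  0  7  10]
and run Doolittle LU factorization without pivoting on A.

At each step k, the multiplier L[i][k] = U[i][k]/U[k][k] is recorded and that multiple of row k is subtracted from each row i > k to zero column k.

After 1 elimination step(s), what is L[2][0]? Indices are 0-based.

k=0: U[0][0]=9
  eliminate (1,0): mult=2, new row 1: (0, 3, 10, 7); set L[1][0]=2
  eliminate (2,0): mult=9, new row 2: (0, 1, 8, 4); set L[2][0]=9
  eliminate (3,0): mult=7, new row 3: (0, 5, 7, 6); set L[3][0]=7

L[2][0] = 9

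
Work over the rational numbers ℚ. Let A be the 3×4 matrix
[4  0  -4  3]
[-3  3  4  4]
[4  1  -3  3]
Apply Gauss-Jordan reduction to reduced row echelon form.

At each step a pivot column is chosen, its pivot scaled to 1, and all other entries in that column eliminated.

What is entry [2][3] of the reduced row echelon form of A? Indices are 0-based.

step 1: normalize row 0 (÷4) = (1, 0, -1, 3/4)
  row 1: subtract -3×row0 = (0, 3, 1, 25/4)
  row 2: subtract 4×row0 = (0, 1, 1, 0)
step 2: normalize row 1 (÷3) = (0, 1, 1/3, 25/12)
  row 2: subtract 1×row1 = (0, 0, 2/3, -25/12)
step 3: normalize row 2 (÷2/3) = (0, 0, 1, -25/8)
  row 0: subtract -1×row2 = (1, 0, 0, -19/8)
  row 1: subtract 1/3×row2 = (0, 1, 0, 25/8)

M[2][3] = -25/8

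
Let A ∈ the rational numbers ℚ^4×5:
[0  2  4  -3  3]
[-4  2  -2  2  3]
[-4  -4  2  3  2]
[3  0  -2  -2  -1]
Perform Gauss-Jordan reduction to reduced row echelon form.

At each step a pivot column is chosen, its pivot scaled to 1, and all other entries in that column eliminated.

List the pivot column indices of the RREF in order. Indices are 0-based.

step 1: exchange rows 0,1
step 1: normalize row 0 (÷-4) = (1, -1/2, 1/2, -1/2, -3/4)
  row 2: subtract -4×row0 = (0, -6, 4, 1, -1)
  row 3: subtract 3×row0 = (0, 3/2, -7/2, -1/2, 5/4)
step 2: normalize row 1 (÷2) = (0, 1, 2, -3/2, 3/2)
  row 0: subtract -1/2×row1 = (1, 0, 3/2, -5/4, 0)
  row 2: subtract -6×row1 = (0, 0, 16, -8, 8)
  row 3: subtract 3/2×row1 = (0, 0, -13/2, 7/4, -1)
step 3: normalize row 2 (÷16) = (0, 0, 1, -1/2, 1/2)
  row 0: subtract 3/2×row2 = (1, 0, 0, -1/2, -3/4)
  row 1: subtract 2×row2 = (0, 1, 0, -1/2, 1/2)
  row 3: subtract -13/2×row2 = (0, 0, 0, -3/2, 9/4)
step 4: normalize row 3 (÷-3/2) = (0, 0, 0, 1, -3/2)
  row 0: subtract -1/2×row3 = (1, 0, 0, 0, -3/2)
  row 1: subtract -1/2×row3 = (0, 1, 0, 0, -1/4)
  row 2: subtract -1/2×row3 = (0, 0, 1, 0, -1/4)

pivot columns: 0, 1, 2, 3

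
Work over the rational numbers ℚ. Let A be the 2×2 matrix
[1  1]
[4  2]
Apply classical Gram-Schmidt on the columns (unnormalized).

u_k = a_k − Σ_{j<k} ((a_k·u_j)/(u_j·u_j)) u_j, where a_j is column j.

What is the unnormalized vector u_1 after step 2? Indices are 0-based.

u_1 = (8/17, -2/17)

Step 1: u_0 = a_0 = (1, 4).
Step 2: u_1 = a_1 − (9/17)·u_0 = (8/17, -2/17).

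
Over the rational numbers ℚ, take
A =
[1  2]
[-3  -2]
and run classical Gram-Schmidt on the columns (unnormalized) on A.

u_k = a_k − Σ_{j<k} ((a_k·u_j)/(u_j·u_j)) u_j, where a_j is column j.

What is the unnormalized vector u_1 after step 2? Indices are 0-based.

u_1 = (6/5, 2/5)

Step 1: u_0 = a_0 = (1, -3).
Step 2: u_1 = a_1 − (4/5)·u_0 = (6/5, 2/5).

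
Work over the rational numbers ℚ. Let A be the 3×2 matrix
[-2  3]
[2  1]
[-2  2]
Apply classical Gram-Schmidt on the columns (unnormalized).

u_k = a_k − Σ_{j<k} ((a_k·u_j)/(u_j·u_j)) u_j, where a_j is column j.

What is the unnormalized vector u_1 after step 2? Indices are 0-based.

Step 1: u_0 = a_0 = (-2, 2, -2).
Step 2: u_1 = a_1 − (-2/3)·u_0 = (5/3, 7/3, 2/3).

u_1 = (5/3, 7/3, 2/3)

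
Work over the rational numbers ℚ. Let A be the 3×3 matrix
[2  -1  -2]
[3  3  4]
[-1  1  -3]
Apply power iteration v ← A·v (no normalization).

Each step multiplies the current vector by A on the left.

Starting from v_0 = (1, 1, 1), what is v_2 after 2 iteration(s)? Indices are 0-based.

v_0 = (1, 1, 1).
v_1 = A·v_0 = (-1, 10, -3).
v_2 = A·v_1 = (-6, 15, 20).

v_2 = (-6, 15, 20)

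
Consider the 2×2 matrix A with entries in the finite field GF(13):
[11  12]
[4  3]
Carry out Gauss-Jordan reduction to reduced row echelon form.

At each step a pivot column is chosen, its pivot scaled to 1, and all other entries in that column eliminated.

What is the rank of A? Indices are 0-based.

step 1: normalize row 0 (÷11) = (1, 7)
  row 1: subtract 4×row0 = (0, 1)
step 2: normalize row 1 (÷1) = (0, 1)
  row 0: subtract 7×row1 = (1, 0)

rank = 2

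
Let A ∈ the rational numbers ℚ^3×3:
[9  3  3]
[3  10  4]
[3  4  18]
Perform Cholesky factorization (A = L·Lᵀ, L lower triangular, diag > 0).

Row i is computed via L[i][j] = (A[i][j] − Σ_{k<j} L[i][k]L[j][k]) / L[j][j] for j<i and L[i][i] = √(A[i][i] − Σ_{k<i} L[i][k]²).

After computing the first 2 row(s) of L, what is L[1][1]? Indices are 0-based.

L[1][1] = 3

Step 1: L[0][0] = √(9) = 3.
  L[1][0] = (3) / L[0][0] = 1.
Step 2: L[1][1] = √(9) = 3.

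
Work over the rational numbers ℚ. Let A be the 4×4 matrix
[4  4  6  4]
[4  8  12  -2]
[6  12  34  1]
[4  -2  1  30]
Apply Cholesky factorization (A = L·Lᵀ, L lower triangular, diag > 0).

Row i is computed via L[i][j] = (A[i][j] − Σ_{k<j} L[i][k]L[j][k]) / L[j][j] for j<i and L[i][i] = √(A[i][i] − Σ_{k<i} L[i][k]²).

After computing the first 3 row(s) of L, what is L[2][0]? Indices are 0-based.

L[2][0] = 3

Step 1: L[0][0] = √(4) = 2.
  L[1][0] = (4) / L[0][0] = 2.
Step 2: L[1][1] = √(4) = 2.
  L[2][0] = (6) / L[0][0] = 3.
  L[2][1] = (6) / L[1][1] = 3.
Step 3: L[2][2] = √(16) = 4.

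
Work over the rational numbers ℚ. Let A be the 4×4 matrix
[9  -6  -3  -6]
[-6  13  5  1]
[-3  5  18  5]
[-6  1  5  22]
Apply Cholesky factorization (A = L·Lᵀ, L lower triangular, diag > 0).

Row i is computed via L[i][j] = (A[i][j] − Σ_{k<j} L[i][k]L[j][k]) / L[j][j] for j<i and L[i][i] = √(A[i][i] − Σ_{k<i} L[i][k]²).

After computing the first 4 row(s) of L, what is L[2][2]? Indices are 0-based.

L[2][2] = 4

Step 1: L[0][0] = √(9) = 3.
  L[1][0] = (-6) / L[0][0] = -2.
Step 2: L[1][1] = √(9) = 3.
  L[2][0] = (-3) / L[0][0] = -1.
  L[2][1] = (3) / L[1][1] = 1.
Step 3: L[2][2] = √(16) = 4.
  L[3][0] = (-6) / L[0][0] = -2.
  L[3][1] = (-3) / L[1][1] = -1.
  L[3][2] = (4) / L[2][2] = 1.
Step 4: L[3][3] = √(16) = 4.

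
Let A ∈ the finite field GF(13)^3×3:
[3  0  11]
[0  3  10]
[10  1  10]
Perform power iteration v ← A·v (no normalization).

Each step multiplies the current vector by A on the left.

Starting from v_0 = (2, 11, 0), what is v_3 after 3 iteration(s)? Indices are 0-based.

v_0 = (2, 11, 0).
v_1 = A·v_0 = (6, 7, 5).
v_2 = A·v_1 = (8, 6, 0).
v_3 = A·v_2 = (11, 5, 8).

v_3 = (11, 5, 8)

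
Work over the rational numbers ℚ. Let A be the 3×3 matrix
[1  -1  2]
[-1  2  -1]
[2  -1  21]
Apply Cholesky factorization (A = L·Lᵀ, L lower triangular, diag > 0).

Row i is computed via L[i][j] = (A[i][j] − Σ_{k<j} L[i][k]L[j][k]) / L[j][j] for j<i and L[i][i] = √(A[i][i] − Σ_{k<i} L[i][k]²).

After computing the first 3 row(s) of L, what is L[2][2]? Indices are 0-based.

Step 1: L[0][0] = √(1) = 1.
  L[1][0] = (-1) / L[0][0] = -1.
Step 2: L[1][1] = √(1) = 1.
  L[2][0] = (2) / L[0][0] = 2.
  L[2][1] = (1) / L[1][1] = 1.
Step 3: L[2][2] = √(16) = 4.

L[2][2] = 4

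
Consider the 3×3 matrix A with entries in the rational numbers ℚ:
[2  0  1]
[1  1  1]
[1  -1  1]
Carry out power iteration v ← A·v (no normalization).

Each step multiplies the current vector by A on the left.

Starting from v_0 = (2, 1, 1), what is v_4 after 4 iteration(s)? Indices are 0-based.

v_4 = (58, 57, 5)

v_0 = (2, 1, 1).
v_1 = A·v_0 = (5, 4, 2).
v_2 = A·v_1 = (12, 11, 3).
v_3 = A·v_2 = (27, 26, 4).
v_4 = A·v_3 = (58, 57, 5).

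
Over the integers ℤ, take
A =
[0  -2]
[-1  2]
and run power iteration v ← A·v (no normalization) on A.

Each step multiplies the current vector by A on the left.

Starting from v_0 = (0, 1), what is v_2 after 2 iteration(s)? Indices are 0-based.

v_0 = (0, 1).
v_1 = A·v_0 = (-2, 2).
v_2 = A·v_1 = (-4, 6).

v_2 = (-4, 6)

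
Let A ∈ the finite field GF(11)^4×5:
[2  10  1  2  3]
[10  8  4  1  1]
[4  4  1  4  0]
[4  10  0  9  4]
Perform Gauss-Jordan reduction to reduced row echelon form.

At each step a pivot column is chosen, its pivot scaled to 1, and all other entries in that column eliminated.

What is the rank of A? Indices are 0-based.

pivot(0,0)=2: scale R0 → (1, 5, 6, 1, 7)
  clear (1,0): R1 −= (10)R0 → (0, 2, 10, 2, 8)
  clear (2,0): R2 −= (4)R0 → (0, 6, 10, 0, 5)
  clear (3,0): R3 −= (4)R0 → (0, 1, 9, 5, 9)
pivot(1,1)=2: scale R1 → (0, 1, 5, 1, 4)
  clear (0,1): R0 −= (5)R1 → (1, 0, 3, 7, 9)
  clear (2,1): R2 −= (6)R1 → (0, 0, 2, 5, 3)
  clear (3,1): R3 −= (1)R1 → (0, 0, 4, 4, 5)
pivot(2,2)=2: scale R2 → (0, 0, 1, 8, 7)
  clear (0,2): R0 −= (3)R2 → (1, 0, 0, 5, 10)
  clear (1,2): R1 −= (5)R2 → (0, 1, 0, 5, 2)
  clear (3,2): R3 −= (4)R2 → (0, 0, 0, 5, 10)
pivot(3,3)=5: scale R3 → (0, 0, 0, 1, 2)
  clear (0,3): R0 −= (5)R3 → (1, 0, 0, 0, 0)
  clear (1,3): R1 −= (5)R3 → (0, 1, 0, 0, 3)
  clear (2,3): R2 −= (8)R3 → (0, 0, 1, 0, 2)

rank = 4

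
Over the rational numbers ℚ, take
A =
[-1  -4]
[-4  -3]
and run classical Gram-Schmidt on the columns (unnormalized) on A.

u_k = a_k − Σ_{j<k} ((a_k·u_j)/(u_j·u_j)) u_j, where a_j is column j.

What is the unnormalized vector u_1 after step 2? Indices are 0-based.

u_1 = (-52/17, 13/17)

Step 1: u_0 = a_0 = (-1, -4).
Step 2: u_1 = a_1 − (16/17)·u_0 = (-52/17, 13/17).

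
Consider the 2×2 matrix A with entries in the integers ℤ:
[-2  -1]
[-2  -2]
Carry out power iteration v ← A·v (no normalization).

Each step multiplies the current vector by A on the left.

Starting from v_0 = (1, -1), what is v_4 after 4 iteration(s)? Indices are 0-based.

v_0 = (1, -1).
v_1 = A·v_0 = (-1, 0).
v_2 = A·v_1 = (2, 2).
v_3 = A·v_2 = (-6, -8).
v_4 = A·v_3 = (20, 28).

v_4 = (20, 28)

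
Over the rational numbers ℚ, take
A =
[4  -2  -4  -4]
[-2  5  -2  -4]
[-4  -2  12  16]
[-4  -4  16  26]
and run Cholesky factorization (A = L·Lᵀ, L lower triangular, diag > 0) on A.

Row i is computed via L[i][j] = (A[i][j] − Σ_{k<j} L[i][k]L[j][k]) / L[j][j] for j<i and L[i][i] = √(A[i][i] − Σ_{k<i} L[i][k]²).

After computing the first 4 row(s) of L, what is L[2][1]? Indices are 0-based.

L[2][1] = -2

Step 1: L[0][0] = √(4) = 2.
  L[1][0] = (-2) / L[0][0] = -1.
Step 2: L[1][1] = √(4) = 2.
  L[2][0] = (-4) / L[0][0] = -2.
  L[2][1] = (-4) / L[1][1] = -2.
Step 3: L[2][2] = √(4) = 2.
  L[3][0] = (-4) / L[0][0] = -2.
  L[3][1] = (-6) / L[1][1] = -3.
  L[3][2] = (6) / L[2][2] = 3.
Step 4: L[3][3] = √(4) = 2.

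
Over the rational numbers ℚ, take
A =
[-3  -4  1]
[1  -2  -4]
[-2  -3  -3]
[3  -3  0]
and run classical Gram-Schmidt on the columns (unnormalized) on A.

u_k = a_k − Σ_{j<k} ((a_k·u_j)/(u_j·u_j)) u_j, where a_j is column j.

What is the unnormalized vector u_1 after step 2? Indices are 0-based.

u_1 = (-71/23, -53/23, -55/23, -90/23)

Step 1: u_0 = a_0 = (-3, 1, -2, 3).
Step 2: u_1 = a_1 − (7/23)·u_0 = (-71/23, -53/23, -55/23, -90/23).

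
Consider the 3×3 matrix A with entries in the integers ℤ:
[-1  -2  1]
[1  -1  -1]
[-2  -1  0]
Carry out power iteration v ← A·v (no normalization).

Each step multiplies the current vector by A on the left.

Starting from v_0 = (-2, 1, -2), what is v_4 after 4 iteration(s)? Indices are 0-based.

v_4 = (-28, 10, -18)

v_0 = (-2, 1, -2).
v_1 = A·v_0 = (-2, -1, 3).
v_2 = A·v_1 = (7, -4, 5).
v_3 = A·v_2 = (6, 6, -10).
v_4 = A·v_3 = (-28, 10, -18).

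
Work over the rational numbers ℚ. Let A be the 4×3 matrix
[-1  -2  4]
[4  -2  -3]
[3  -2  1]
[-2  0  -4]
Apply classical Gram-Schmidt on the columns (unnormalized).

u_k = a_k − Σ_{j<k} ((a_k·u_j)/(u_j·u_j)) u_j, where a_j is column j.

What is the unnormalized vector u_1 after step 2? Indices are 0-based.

Step 1: u_0 = a_0 = (-1, 4, 3, -2).
Step 2: u_1 = a_1 − (-2/5)·u_0 = (-12/5, -2/5, -4/5, -4/5).

u_1 = (-12/5, -2/5, -4/5, -4/5)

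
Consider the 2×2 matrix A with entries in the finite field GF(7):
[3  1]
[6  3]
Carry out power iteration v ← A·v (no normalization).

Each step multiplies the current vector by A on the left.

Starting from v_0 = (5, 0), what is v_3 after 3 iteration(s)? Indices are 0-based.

v_3 = (6, 3)

v_0 = (5, 0).
v_1 = A·v_0 = (1, 2).
v_2 = A·v_1 = (5, 5).
v_3 = A·v_2 = (6, 3).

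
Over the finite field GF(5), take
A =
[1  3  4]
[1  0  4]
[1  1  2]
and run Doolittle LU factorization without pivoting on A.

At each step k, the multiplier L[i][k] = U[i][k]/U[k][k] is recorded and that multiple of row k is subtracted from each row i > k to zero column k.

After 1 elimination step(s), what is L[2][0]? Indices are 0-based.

L[2][0] = 1

[col 0] pivot 1
  R1 -= 1*R0 → (0, 2, 0)  (L[1][0] := 1)
  R2 -= 1*R0 → (0, 3, 3)  (L[2][0] := 1)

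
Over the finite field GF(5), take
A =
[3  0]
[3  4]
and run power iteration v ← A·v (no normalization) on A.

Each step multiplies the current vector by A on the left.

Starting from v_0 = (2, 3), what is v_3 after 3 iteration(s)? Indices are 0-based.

v_0 = (2, 3).
v_1 = A·v_0 = (1, 3).
v_2 = A·v_1 = (3, 0).
v_3 = A·v_2 = (4, 4).

v_3 = (4, 4)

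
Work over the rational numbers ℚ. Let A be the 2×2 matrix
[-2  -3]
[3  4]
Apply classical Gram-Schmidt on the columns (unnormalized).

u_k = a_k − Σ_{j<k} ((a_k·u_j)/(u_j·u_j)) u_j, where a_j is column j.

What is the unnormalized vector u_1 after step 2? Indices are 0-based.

u_1 = (-3/13, -2/13)

Step 1: u_0 = a_0 = (-2, 3).
Step 2: u_1 = a_1 − (18/13)·u_0 = (-3/13, -2/13).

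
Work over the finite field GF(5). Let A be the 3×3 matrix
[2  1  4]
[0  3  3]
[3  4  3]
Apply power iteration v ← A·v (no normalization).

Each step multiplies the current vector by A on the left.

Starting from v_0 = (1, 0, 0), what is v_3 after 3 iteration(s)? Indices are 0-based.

v_3 = (1, 2, 4)

v_0 = (1, 0, 0).
v_1 = A·v_0 = (2, 0, 3).
v_2 = A·v_1 = (1, 4, 0).
v_3 = A·v_2 = (1, 2, 4).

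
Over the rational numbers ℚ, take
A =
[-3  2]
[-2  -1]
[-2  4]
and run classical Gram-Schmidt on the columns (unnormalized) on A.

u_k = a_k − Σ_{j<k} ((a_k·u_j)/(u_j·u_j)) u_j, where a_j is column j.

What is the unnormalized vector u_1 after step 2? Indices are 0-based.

u_1 = (-2/17, -41/17, 44/17)

Step 1: u_0 = a_0 = (-3, -2, -2).
Step 2: u_1 = a_1 − (-12/17)·u_0 = (-2/17, -41/17, 44/17).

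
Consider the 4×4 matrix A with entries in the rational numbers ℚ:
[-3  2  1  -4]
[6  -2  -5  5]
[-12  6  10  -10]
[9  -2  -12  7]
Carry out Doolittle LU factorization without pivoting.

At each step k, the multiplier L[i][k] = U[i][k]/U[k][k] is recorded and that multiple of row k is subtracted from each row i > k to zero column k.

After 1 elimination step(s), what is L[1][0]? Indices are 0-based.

L[1][0] = -2

[col 0] pivot -3
  R1 -= -2*R0 → (0, 2, -3, -3)  (L[1][0] := -2)
  R2 -= 4*R0 → (0, -2, 6, 6)  (L[2][0] := 4)
  R3 -= -3*R0 → (0, 4, -9, -5)  (L[3][0] := -3)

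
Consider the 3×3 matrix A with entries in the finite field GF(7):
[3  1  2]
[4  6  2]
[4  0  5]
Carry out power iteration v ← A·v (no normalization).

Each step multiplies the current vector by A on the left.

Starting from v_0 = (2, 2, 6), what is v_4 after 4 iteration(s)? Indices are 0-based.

v_0 = (2, 2, 6).
v_1 = A·v_0 = (6, 4, 3).
v_2 = A·v_1 = (0, 5, 4).
v_3 = A·v_2 = (6, 3, 6).
v_4 = A·v_3 = (5, 5, 5).

v_4 = (5, 5, 5)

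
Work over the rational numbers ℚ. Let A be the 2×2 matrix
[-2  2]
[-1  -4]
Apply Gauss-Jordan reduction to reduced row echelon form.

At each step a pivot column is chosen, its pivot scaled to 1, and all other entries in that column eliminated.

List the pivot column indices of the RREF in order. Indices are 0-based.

step 1: normalize row 0 (÷-2) = (1, -1)
  row 1: subtract -1×row0 = (0, -5)
step 2: normalize row 1 (÷-5) = (0, 1)
  row 0: subtract -1×row1 = (1, 0)

pivot columns: 0, 1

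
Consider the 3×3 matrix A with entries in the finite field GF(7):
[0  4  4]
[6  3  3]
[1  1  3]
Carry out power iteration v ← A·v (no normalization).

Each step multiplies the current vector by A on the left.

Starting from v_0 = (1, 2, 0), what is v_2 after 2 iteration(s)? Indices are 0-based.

v_0 = (1, 2, 0).
v_1 = A·v_0 = (1, 5, 3).
v_2 = A·v_1 = (4, 2, 1).

v_2 = (4, 2, 1)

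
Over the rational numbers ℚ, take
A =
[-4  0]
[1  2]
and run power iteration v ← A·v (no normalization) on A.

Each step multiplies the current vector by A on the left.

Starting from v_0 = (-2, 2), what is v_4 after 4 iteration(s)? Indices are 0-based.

v_4 = (-512, 112)

v_0 = (-2, 2).
v_1 = A·v_0 = (8, 2).
v_2 = A·v_1 = (-32, 12).
v_3 = A·v_2 = (128, -8).
v_4 = A·v_3 = (-512, 112).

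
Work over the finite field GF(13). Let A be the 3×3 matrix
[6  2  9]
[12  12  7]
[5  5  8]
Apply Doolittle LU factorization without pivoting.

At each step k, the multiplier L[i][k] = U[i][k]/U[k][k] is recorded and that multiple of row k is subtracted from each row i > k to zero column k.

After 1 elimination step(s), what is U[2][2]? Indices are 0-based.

U[2][2] = 7

k=0: U[0][0]=6
  eliminate (1,0): mult=2, new row 1: (0, 8, 2); set L[1][0]=2
  eliminate (2,0): mult=3, new row 2: (0, 12, 7); set L[2][0]=3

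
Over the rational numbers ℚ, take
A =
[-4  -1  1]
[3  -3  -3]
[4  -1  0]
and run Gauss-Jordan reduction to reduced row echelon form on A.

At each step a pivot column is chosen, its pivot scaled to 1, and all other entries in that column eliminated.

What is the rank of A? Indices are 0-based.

pivot(0,0)=-4: scale R0 → (1, 1/4, -1/4)
  clear (1,0): R1 −= (3)R0 → (0, -15/4, -9/4)
  clear (2,0): R2 −= (4)R0 → (0, -2, 1)
pivot(1,1)=-15/4: scale R1 → (0, 1, 3/5)
  clear (0,1): R0 −= (1/4)R1 → (1, 0, -2/5)
  clear (2,1): R2 −= (-2)R1 → (0, 0, 11/5)
pivot(2,2)=11/5: scale R2 → (0, 0, 1)
  clear (0,2): R0 −= (-2/5)R2 → (1, 0, 0)
  clear (1,2): R1 −= (3/5)R2 → (0, 1, 0)

rank = 3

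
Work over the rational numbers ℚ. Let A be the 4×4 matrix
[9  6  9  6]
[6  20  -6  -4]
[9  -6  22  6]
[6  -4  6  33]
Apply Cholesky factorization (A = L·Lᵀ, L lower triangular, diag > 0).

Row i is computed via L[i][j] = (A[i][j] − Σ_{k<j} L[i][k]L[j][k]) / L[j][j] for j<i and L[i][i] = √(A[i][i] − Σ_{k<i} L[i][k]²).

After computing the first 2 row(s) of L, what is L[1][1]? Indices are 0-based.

L[1][1] = 4

Step 1: L[0][0] = √(9) = 3.
  L[1][0] = (6) / L[0][0] = 2.
Step 2: L[1][1] = √(16) = 4.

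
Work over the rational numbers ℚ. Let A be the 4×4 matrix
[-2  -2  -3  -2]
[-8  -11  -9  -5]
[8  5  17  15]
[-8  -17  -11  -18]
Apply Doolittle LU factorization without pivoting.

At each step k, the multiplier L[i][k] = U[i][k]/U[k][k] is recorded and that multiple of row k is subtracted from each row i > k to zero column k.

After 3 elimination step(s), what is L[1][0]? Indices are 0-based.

[col 0] pivot -2
  R1 -= 4*R0 → (0, -3, 3, 3)  (L[1][0] := 4)
  R2 -= -4*R0 → (0, -3, 5, 7)  (L[2][0] := -4)
  R3 -= 4*R0 → (0, -9, 1, -10)  (L[3][0] := 4)
[col 1] pivot -3
  R2 -= 1*R1 → (0, 0, 2, 4)  (L[2][1] := 1)
  R3 -= 3*R1 → (0, 0, -8, -19)  (L[3][1] := 3)
[col 2] pivot 2
  R3 -= -4*R2 → (0, 0, 0, -3)  (L[3][2] := -4)

L[1][0] = 4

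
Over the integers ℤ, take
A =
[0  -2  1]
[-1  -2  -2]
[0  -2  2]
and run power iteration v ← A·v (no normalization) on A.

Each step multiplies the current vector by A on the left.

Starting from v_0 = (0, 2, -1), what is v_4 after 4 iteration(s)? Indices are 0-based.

v_4 = (-10, 214, -68)

v_0 = (0, 2, -1).
v_1 = A·v_0 = (-5, -2, -6).
v_2 = A·v_1 = (-2, 21, -8).
v_3 = A·v_2 = (-50, -24, -58).
v_4 = A·v_3 = (-10, 214, -68).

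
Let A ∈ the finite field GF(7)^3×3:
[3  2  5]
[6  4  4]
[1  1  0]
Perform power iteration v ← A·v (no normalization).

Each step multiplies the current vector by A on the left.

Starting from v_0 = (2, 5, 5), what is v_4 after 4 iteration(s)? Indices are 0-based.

v_0 = (2, 5, 5).
v_1 = A·v_0 = (6, 3, 0).
v_2 = A·v_1 = (3, 6, 2).
v_3 = A·v_2 = (3, 1, 2).
v_4 = A·v_3 = (0, 2, 4).

v_4 = (0, 2, 4)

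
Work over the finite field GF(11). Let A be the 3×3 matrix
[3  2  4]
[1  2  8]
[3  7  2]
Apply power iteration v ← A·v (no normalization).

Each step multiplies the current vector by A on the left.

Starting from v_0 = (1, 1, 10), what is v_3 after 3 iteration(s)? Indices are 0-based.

v_3 = (0, 7, 10)

v_0 = (1, 1, 10).
v_1 = A·v_0 = (1, 6, 8).
v_2 = A·v_1 = (3, 0, 6).
v_3 = A·v_2 = (0, 7, 10).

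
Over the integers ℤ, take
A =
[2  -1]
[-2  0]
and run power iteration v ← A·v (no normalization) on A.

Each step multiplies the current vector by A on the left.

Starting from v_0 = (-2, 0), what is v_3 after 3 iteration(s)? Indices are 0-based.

v_3 = (-32, 24)

v_0 = (-2, 0).
v_1 = A·v_0 = (-4, 4).
v_2 = A·v_1 = (-12, 8).
v_3 = A·v_2 = (-32, 24).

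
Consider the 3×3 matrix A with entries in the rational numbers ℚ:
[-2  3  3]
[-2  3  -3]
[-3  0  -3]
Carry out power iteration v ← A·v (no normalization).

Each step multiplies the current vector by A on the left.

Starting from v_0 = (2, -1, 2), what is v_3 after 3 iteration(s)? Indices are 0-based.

v_0 = (2, -1, 2).
v_1 = A·v_0 = (-1, -13, -12).
v_2 = A·v_1 = (-73, -1, 39).
v_3 = A·v_2 = (260, 26, 102).

v_3 = (260, 26, 102)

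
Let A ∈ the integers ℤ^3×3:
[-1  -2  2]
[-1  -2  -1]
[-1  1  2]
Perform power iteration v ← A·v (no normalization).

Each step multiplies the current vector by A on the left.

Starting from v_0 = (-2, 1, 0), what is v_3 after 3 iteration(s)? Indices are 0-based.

v_0 = (-2, 1, 0).
v_1 = A·v_0 = (0, 0, 3).
v_2 = A·v_1 = (6, -3, 6).
v_3 = A·v_2 = (12, -6, 3).

v_3 = (12, -6, 3)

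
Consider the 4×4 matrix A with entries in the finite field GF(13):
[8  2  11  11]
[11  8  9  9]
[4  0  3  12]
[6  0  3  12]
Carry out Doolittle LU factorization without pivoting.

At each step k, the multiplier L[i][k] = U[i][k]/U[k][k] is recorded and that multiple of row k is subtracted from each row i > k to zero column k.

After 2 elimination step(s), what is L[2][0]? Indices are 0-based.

L[2][0] = 7

Step 1: pivot at (0,0) is 8.
  row1 ← row1 − (3)·row0  ⇒  L[1][0]=3, U row1=(0, 2, 2, 2)
  row2 ← row2 − (7)·row0  ⇒  L[2][0]=7, U row2=(0, 12, 4, 0)
  row3 ← row3 − (4)·row0  ⇒  L[3][0]=4, U row3=(0, 5, 11, 7)
Step 2: pivot at (1,1) is 2.
  row2 ← row2 − (6)·row1  ⇒  L[2][1]=6, U row2=(0, 0, 5, 1)
  row3 ← row3 − (9)·row1  ⇒  L[3][1]=9, U row3=(0, 0, 6, 2)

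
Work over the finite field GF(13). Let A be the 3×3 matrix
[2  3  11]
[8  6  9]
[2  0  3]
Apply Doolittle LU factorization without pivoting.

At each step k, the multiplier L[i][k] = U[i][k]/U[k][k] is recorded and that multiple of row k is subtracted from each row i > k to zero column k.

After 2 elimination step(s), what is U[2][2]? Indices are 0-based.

U[2][2] = 3

k=0: U[0][0]=2
  eliminate (1,0): mult=4, new row 1: (0, 7, 4); set L[1][0]=4
  eliminate (2,0): mult=1, new row 2: (0, 10, 5); set L[2][0]=1
k=1: U[1][1]=7
  eliminate (2,1): mult=7, new row 2: (0, 0, 3); set L[2][1]=7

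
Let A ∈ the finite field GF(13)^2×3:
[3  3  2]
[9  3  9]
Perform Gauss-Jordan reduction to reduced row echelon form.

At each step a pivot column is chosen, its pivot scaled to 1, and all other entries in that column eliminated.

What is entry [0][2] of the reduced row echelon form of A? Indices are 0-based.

M[0][2] = 12

[1] R0 /= 3  ⇒  (1, 1, 5)
     R1 -= 9·R0  ⇒  (0, 7, 3)
[2] R1 /= 7  ⇒  (0, 1, 6)
     R0 -= 1·R1  ⇒  (1, 0, 12)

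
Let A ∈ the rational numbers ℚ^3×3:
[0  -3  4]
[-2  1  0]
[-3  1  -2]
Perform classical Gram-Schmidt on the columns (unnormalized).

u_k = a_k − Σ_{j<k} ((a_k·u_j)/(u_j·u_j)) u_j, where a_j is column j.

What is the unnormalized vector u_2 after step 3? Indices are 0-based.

u_2 = (8/59, 72/59, -48/59)

Step 1: u_0 = a_0 = (0, -2, -3).
Step 2: u_1 = a_1 − (-5/13)·u_0 = (-3, 3/13, -2/13).
Step 3: u_2 = a_2 − (6/13)·u_0 − (-76/59)·u_1 = (8/59, 72/59, -48/59).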